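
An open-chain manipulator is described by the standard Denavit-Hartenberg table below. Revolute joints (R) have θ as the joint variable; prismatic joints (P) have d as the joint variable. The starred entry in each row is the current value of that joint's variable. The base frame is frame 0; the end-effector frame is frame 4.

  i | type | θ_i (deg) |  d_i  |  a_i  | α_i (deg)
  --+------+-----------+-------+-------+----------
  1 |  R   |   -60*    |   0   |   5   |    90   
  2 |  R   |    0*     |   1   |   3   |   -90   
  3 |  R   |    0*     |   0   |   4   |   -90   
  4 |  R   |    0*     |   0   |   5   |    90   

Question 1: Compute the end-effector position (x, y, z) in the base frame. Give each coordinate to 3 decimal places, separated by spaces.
after link 1: o_1 = (2.5000, -4.3301, 0.0000)
after link 2: o_2 = (3.1340, -7.4282, 0.0000)
after link 3: o_3 = (5.1340, -10.8923, 0.0000)
after link 4: o_4 = (7.6340, -15.2224, 0.0000)

7.634 -15.222 0.000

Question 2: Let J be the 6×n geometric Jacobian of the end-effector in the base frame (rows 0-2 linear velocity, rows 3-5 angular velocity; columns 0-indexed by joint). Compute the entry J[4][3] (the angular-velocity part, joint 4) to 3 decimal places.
0.500

axis z_3 = (0.8660,0.5000,0.0000); lever o_n−o_3 = (2.5000,-4.3301,0.0000)
cross product → J_v[:, 3] = (0.0000,0.0000,-5.0000)
J_ω[:, 3] = z_3
entry J[4][3] = 0.5000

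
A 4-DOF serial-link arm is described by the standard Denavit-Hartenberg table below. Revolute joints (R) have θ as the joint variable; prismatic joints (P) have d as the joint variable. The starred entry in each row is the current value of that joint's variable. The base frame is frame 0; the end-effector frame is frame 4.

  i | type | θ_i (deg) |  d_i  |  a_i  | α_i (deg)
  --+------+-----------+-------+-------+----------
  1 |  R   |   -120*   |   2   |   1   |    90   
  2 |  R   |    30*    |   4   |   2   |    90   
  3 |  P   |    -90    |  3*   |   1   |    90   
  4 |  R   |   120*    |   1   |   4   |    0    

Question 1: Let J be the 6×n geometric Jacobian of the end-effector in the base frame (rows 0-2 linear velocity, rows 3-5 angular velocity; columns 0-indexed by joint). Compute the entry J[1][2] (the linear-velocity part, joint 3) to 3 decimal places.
prismatic axis z_2 = (-0.2500,-0.4330,-0.8660)
J_v[:, 2] = z_2; J_ω[:, 2] = (0,0,0)
entry J[1][2] = -0.4330

-0.433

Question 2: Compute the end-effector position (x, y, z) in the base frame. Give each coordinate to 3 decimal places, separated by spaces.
after link 1: o_1 = (-0.5000, -0.8660, 2.0000)
after link 2: o_2 = (-4.8301, -0.3660, 3.0000)
after link 3: o_3 = (-4.7141, -2.1651, 0.4019)
after link 4: o_4 = (-6.8792, -1.9151, -3.0981)

-6.879 -1.915 -3.098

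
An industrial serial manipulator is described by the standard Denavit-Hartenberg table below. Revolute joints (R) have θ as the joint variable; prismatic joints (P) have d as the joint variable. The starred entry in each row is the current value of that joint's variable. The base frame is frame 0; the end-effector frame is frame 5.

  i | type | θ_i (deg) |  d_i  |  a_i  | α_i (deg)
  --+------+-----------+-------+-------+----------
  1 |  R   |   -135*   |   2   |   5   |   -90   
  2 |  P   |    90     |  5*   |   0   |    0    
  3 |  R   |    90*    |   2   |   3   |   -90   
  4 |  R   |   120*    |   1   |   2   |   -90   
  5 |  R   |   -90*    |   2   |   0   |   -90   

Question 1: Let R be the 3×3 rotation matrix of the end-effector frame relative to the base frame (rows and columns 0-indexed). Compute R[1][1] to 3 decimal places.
0.966

End-effector y-axis (col 1 of R) = (0.2588,0.9659,-0.0000)
R[1][1] = 0.9659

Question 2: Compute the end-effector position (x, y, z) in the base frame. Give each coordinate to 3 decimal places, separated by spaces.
1.086 -7.778 3.000

after link 1: o_1 = (-3.5355, -3.5355, 2.0000)
after link 2: o_2 = (0.0000, -7.0711, 2.0000)
after link 3: o_3 = (3.5355, -6.3640, 2.0000)
after link 4: o_4 = (1.6037, -5.8463, 3.0000)
after link 5: o_5 = (1.0860, -7.7782, 3.0000)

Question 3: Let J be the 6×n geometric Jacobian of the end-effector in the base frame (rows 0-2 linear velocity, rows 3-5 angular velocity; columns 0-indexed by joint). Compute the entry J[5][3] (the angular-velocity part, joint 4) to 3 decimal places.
1.000

axis z_3 = (0.0000,0.0000,1.0000); lever o_n−o_3 = (-2.4495,-1.4142,1.0000)
cross product → J_v[:, 3] = (1.4142,-2.4495,0.0000)
J_ω[:, 3] = z_3
entry J[5][3] = 1.0000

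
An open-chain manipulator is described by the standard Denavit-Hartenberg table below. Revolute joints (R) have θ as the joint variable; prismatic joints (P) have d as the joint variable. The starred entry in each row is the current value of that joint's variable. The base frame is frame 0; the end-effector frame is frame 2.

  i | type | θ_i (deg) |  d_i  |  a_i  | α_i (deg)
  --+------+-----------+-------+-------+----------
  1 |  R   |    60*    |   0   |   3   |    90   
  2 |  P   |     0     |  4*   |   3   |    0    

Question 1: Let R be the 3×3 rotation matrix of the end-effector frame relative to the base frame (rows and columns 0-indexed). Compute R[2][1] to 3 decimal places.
1.000

End-effector y-axis (col 1 of R) = (-0.0000,0.0000,1.0000)
R[2][1] = 1.0000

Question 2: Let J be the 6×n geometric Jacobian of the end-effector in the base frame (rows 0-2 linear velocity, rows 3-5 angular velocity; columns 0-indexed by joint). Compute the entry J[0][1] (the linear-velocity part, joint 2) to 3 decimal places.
prismatic axis z_1 = (0.8660,-0.5000,0.0000)
J_v[:, 1] = z_1; J_ω[:, 1] = (0,0,0)
entry J[0][1] = 0.8660

0.866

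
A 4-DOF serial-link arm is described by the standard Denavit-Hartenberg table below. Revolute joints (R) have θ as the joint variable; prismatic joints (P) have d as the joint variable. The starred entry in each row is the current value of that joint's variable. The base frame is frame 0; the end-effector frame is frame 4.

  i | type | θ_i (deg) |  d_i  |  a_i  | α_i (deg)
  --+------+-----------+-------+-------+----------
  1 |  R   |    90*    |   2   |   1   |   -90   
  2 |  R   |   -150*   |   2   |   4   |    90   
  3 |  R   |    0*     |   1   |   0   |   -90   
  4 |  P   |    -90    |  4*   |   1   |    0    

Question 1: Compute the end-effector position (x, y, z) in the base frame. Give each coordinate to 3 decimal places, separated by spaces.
after link 1: o_1 = (0.0000, 1.0000, 2.0000)
after link 2: o_2 = (-2.0000, -2.4641, 4.0000)
after link 3: o_3 = (-2.0000, -2.9641, 3.1340)
after link 4: o_4 = (-6.0000, -3.4641, 2.2679)

-6.000 -3.464 2.268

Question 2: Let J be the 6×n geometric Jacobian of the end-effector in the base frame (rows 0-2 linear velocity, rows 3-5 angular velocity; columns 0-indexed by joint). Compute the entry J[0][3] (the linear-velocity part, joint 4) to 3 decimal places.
prismatic axis z_3 = (-1.0000,0.0000,0.0000)
J_v[:, 3] = z_3; J_ω[:, 3] = (0,0,0)
entry J[0][3] = -1.0000

-1.000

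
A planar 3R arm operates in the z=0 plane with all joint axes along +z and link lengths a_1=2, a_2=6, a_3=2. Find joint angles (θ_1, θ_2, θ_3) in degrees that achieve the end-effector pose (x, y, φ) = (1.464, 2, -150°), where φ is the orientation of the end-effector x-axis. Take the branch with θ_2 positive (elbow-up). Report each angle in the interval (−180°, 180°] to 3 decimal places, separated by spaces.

wrist centre = target − a_3·(cos φ, sin φ) = (3.1961, 3.0000)
cos θ_2 = (19.2147−2²−6²)/(2·2·6) = -0.8661; θ_2 = 150.0031° (elbow-up)
β = atan2(3.0000,3.1961) = 43.1877°; ψ = atan2(2.9997,-3.1963) = 136.8173°
θ_1 = β − ψ = -93.6297°
θ_3 = φ − θ_1 − θ_2 = 153.6266° (wrapped to (-180°,180°])

-93.630 150.003 153.627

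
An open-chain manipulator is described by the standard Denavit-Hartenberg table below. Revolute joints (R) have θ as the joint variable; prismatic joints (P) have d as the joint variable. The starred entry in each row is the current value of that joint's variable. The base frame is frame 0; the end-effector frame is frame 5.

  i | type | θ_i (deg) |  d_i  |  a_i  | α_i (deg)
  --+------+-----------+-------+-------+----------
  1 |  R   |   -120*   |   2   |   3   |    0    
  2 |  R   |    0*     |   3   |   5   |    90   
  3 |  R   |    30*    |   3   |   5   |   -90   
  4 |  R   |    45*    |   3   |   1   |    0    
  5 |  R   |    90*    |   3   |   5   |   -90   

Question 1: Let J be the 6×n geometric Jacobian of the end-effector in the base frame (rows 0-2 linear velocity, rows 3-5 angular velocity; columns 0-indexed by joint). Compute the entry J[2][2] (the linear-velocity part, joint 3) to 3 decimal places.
-1.119

axis z_2 = (-0.8660,0.5000,0.0000); lever o_n−o_2 = (1.6358,0.3481,6.2819)
cross product → J_v[:, 2] = (3.1410,5.4403,-1.1194)
J_ω[:, 2] = z_2
entry J[2][2] = -1.1194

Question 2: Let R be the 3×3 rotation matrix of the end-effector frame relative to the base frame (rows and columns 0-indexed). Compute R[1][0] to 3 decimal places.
End-effector x-axis (col 0 of R) = (0.9186,0.1768,-0.3536)
R[1][0] = 0.1768

0.177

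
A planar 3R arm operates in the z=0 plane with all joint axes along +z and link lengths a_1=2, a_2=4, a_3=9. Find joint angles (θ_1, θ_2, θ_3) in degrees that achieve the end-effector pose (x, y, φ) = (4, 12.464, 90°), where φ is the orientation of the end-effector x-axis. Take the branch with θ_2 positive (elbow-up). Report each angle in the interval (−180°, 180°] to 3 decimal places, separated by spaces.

-0.003 60.003 30.000

wrist centre = target − a_3·(cos φ, sin φ) = (4.0000, 3.4640)
cos θ_2 = (27.9993−2²−4²)/(2·2·4) = 0.5000; θ_2 = 60.0029° (elbow-up)
β = atan2(3.4640,4.0000) = 40.8926°; ψ = atan2(3.4642,3.9998) = 40.8955°
θ_1 = β − ψ = -0.0029°
θ_3 = φ − θ_1 − θ_2 = 30.0000° (wrapped to (-180°,180°])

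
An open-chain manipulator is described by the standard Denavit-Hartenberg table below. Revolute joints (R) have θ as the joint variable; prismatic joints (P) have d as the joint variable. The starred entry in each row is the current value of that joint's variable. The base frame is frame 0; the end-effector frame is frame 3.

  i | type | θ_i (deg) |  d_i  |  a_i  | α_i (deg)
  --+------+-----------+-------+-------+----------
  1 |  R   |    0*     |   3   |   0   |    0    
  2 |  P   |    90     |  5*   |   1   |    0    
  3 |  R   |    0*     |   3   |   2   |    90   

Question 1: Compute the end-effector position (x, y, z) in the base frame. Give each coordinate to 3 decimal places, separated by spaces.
after link 1: o_1 = (0.0000, 0.0000, 3.0000)
after link 2: o_2 = (0.0000, 1.0000, 8.0000)
after link 3: o_3 = (0.0000, 3.0000, 11.0000)

0.000 3.000 11.000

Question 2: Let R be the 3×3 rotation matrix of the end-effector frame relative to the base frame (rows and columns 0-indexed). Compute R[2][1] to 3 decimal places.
1.000

End-effector y-axis (col 1 of R) = (-0.0000,0.0000,1.0000)
R[2][1] = 1.0000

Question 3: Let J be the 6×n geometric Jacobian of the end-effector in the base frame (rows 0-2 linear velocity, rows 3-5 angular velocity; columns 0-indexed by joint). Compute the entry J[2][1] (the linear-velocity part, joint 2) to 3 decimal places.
1.000

prismatic axis z_1 = (0.0000,0.0000,1.0000)
J_v[:, 1] = z_1; J_ω[:, 1] = (0,0,0)
entry J[2][1] = 1.0000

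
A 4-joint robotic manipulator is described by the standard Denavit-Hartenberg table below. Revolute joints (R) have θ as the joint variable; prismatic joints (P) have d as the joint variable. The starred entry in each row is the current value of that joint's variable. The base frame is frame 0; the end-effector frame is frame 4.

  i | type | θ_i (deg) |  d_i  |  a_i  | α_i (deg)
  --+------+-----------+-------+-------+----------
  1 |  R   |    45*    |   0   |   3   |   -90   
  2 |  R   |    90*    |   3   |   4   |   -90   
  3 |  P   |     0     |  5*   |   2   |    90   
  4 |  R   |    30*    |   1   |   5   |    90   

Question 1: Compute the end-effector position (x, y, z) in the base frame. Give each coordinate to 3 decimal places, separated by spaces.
-6.010 -0.354 -10.330

after link 1: o_1 = (2.1213, 2.1213, 0.0000)
after link 2: o_2 = (0.0000, 4.2426, -4.0000)
after link 3: o_3 = (-3.5355, 0.7071, -6.0000)
after link 4: o_4 = (-6.0104, -0.3536, -10.3301)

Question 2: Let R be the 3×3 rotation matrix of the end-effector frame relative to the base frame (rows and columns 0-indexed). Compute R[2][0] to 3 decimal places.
End-effector x-axis (col 0 of R) = (-0.3536,-0.3536,-0.8660)
R[2][0] = -0.8660

-0.866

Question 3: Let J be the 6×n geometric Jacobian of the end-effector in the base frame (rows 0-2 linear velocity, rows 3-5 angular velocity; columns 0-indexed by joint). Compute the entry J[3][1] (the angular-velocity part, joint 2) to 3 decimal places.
-0.707

axis z_1 = (-0.7071,0.7071,0.0000); lever o_n−o_1 = (-8.1317,-2.4749,-10.3301)
cross product → J_v[:, 1] = (-7.3045,-7.3045,7.5000)
J_ω[:, 1] = z_1
entry J[3][1] = -0.7071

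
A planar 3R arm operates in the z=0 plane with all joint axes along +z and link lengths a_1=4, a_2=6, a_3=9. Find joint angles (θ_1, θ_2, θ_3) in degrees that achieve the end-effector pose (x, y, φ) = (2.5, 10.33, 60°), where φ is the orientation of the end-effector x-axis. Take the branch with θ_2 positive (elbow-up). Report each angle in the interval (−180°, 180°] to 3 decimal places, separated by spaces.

wrist centre = target − a_3·(cos φ, sin φ) = (-2.0000, 2.5358)
cos θ_2 = (10.4301−4²−6²)/(2·4·6) = -0.8660; θ_2 = 150.0015° (elbow-up)
β = atan2(2.5358,-2.0000) = 128.2634°; ψ = atan2(2.9999,-1.1962) = 111.7403°
θ_1 = β − ψ = 16.5231°
θ_3 = φ − θ_1 − θ_2 = -106.5246° (wrapped to (-180°,180°])

16.523 150.002 -106.525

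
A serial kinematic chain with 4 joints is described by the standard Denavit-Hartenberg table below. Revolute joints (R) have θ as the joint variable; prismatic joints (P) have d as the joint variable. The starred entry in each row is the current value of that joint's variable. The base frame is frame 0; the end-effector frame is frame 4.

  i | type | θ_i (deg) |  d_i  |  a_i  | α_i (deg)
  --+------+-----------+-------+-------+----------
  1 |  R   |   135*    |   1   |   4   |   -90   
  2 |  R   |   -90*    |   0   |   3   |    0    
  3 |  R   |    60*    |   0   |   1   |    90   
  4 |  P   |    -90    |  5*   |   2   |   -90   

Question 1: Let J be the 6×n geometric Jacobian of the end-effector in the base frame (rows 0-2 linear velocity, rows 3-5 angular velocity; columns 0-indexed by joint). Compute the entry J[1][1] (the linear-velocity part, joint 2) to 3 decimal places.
axis z_1 = (-0.7071,-0.7071,0.0000); lever o_n−o_1 = (2.5696,0.2588,7.8301)
cross product → J_v[:, 1] = (-5.5367,5.5367,1.6340)
J_ω[:, 1] = z_1
entry J[1][1] = 5.5367

5.537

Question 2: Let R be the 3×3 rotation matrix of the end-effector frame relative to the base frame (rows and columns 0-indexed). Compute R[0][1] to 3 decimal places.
-0.354

End-effector y-axis (col 1 of R) = (-0.3536,0.3536,-0.8660)
R[0][1] = -0.3536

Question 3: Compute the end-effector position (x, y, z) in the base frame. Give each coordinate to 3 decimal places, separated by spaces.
after link 1: o_1 = (-2.8284, 2.8284, 1.0000)
after link 2: o_2 = (-2.8284, 2.8284, 4.0000)
after link 3: o_3 = (-3.4408, 3.4408, 4.5000)
after link 4: o_4 = (-0.2588, 3.0872, 8.8301)

-0.259 3.087 8.830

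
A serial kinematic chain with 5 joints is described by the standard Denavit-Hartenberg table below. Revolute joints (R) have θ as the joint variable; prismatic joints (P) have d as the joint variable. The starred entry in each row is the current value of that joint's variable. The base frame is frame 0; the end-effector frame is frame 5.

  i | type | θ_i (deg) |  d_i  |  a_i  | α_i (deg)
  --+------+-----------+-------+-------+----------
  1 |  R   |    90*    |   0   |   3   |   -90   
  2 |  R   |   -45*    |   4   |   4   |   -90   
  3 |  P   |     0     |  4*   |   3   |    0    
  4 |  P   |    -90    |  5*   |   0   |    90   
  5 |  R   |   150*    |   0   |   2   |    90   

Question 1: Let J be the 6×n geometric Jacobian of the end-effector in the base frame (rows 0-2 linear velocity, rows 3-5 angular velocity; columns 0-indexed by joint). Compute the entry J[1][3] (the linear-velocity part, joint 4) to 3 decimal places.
0.707

prismatic axis z_3 = (-0.0000,0.7071,-0.7071)
J_v[:, 3] = z_3; J_ω[:, 3] = (0,0,0)
entry J[1][3] = 0.7071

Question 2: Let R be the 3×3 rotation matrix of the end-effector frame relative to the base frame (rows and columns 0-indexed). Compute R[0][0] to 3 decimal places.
0.866

End-effector x-axis (col 0 of R) = (0.8660,0.3536,-0.3536)
R[0][0] = 0.8660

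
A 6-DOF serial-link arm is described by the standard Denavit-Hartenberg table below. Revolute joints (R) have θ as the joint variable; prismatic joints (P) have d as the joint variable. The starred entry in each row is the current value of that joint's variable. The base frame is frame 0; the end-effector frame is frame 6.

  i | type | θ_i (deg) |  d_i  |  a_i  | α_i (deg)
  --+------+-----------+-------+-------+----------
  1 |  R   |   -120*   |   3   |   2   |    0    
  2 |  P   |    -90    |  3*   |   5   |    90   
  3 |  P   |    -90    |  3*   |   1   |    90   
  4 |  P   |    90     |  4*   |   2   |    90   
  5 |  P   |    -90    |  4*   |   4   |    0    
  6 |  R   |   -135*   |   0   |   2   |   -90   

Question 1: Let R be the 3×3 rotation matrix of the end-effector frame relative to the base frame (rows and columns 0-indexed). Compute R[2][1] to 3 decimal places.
End-effector y-axis (col 1 of R) = (-0.0000,-0.0000,1.0000)
R[2][1] = 1.0000

1.000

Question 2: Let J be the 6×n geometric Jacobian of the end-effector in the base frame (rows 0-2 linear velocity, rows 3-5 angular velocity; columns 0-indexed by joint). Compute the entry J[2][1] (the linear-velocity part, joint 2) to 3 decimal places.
prismatic axis z_1 = (0.0000,0.0000,1.0000)
J_v[:, 1] = z_1; J_ω[:, 1] = (0,0,0)
entry J[2][1] = 1.0000

1.000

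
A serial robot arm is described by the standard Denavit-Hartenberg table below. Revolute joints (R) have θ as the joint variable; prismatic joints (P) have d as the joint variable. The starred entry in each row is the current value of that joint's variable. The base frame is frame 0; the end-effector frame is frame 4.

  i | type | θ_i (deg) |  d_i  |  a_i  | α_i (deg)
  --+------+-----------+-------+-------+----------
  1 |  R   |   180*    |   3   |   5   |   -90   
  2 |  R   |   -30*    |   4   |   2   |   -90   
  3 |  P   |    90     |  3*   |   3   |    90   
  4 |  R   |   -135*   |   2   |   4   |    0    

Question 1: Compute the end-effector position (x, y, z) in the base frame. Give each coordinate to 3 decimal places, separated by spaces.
after link 1: o_1 = (-5.0000, 0.0000, 3.0000)
after link 2: o_2 = (-6.7321, -4.0000, 4.0000)
after link 3: o_3 = (-8.2321, -1.0000, 1.4019)
after link 4: o_4 = (-8.5499, -3.8284, 4.8514)

-8.550 -3.828 4.851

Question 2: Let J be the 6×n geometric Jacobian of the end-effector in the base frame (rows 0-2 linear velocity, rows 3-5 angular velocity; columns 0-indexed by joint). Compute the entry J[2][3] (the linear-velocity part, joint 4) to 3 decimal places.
axis z_3 = (-0.8660,0.0000,0.5000); lever o_n−o_3 = (-0.3178,-2.8284,3.4495)
cross product → J_v[:, 3] = (1.4142,2.8284,2.4495)
J_ω[:, 3] = z_3
entry J[2][3] = 2.4495

2.449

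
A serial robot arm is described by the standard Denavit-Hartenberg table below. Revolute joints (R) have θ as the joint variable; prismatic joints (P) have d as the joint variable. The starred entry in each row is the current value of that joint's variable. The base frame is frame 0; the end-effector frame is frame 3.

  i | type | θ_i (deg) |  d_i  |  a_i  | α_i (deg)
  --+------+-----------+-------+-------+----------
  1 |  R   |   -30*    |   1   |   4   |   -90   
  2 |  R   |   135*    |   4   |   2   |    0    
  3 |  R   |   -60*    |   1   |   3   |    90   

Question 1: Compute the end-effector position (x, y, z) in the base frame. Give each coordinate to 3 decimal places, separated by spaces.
5.412 2.649 -3.312

after link 1: o_1 = (3.4641, -2.0000, 1.0000)
after link 2: o_2 = (4.2394, 2.1712, -0.4142)
after link 3: o_3 = (5.4118, 2.6490, -3.3120)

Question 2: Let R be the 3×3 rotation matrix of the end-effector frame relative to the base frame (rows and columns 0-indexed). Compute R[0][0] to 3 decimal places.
0.224

End-effector x-axis (col 0 of R) = (0.2241,-0.1294,-0.9659)
R[0][0] = 0.2241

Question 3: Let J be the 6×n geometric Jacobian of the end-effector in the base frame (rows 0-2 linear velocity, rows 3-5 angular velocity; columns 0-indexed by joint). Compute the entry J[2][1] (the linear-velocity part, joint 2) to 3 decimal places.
0.638

axis z_1 = (0.5000,0.8660,0.0000); lever o_n−o_1 = (1.9477,4.6490,-4.3120)
cross product → J_v[:, 1] = (-3.7343,2.1560,0.6378)
J_ω[:, 1] = z_1
entry J[2][1] = 0.6378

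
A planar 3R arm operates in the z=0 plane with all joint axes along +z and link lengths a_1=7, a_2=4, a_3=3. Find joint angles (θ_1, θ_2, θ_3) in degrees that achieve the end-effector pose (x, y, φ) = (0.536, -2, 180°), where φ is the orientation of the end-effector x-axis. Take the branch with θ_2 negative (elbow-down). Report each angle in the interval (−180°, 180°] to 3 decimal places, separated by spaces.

0.001 -149.999 -30.003

wrist centre = target − a_3·(cos φ, sin φ) = (3.5360, -2.0000)
cos θ_2 = (16.5033−7²−4²)/(2·7·4) = -0.8660; θ_2 = -149.9985° (elbow-down)
β = atan2(-2.0000,3.5360) = -29.4930°; ψ = atan2(-2.0001,3.5359) = -29.4944°
θ_1 = β − ψ = 0.0014°
θ_3 = φ − θ_1 − θ_2 = -30.0029° (wrapped to (-180°,180°])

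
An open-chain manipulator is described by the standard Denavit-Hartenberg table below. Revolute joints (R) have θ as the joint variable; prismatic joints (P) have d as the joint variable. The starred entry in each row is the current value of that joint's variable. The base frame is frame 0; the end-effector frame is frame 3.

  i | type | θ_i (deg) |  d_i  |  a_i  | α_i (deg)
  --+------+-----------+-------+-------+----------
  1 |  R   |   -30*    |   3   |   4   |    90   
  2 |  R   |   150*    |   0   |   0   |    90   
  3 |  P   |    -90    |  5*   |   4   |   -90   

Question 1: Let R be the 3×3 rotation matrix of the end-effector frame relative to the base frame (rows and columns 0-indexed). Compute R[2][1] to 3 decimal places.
End-effector y-axis (col 1 of R) = (-0.4330,0.2500,-0.8660)
R[2][1] = -0.8660

-0.866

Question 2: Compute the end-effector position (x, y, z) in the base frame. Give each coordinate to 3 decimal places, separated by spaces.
after link 1: o_1 = (3.4641, -2.0000, 3.0000)
after link 2: o_2 = (3.4641, -2.0000, 3.0000)
after link 3: o_3 = (7.6292, 0.2141, 7.3301)

7.629 0.214 7.330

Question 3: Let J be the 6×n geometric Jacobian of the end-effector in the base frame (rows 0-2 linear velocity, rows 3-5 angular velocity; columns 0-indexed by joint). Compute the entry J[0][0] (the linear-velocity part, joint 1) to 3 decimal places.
-0.214

axis z_0 = ẑ; lever o_n−o_0 = (7.6292,0.2141,7.3301)
cross product → J_v[:, 0] = (-0.2141,7.6292,0.0000)
J_ω[:, 0] = z_0
entry J[0][0] = -0.2141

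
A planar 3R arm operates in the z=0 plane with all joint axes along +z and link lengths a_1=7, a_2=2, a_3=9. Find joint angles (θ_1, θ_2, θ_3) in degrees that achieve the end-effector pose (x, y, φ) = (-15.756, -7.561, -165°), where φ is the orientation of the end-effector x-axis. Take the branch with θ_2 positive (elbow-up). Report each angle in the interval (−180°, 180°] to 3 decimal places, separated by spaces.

wrist centre = target − a_3·(cos φ, sin φ) = (-7.0627, -5.2316)
cos θ_2 = (77.2512−7²−2²)/(2·7·2) = 0.8661; θ_2 = 29.9898° (elbow-up)
β = atan2(-5.2316,-7.0627) = -143.4710°; ψ = atan2(0.9997,8.7322) = 6.5310°
θ_1 = β − ψ = -150.0020°
θ_3 = φ − θ_1 − θ_2 = -44.9878° (wrapped to (-180°,180°])

-150.002 29.990 -44.988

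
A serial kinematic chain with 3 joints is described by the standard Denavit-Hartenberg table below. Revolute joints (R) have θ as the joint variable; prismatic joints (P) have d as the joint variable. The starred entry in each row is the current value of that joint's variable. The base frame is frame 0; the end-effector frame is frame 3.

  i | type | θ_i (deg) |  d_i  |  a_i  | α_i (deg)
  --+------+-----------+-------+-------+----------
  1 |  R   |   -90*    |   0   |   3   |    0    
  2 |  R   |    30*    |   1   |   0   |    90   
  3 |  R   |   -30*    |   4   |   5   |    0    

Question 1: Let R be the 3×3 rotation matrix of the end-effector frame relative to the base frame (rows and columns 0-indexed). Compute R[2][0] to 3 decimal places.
-0.500

End-effector x-axis (col 0 of R) = (0.4330,-0.7500,-0.5000)
R[2][0] = -0.5000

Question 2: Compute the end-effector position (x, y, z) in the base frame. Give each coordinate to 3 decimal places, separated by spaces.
-1.299 -8.750 -1.500

after link 1: o_1 = (0.0000, -3.0000, 0.0000)
after link 2: o_2 = (0.0000, -3.0000, 1.0000)
after link 3: o_3 = (-1.2990, -8.7500, -1.5000)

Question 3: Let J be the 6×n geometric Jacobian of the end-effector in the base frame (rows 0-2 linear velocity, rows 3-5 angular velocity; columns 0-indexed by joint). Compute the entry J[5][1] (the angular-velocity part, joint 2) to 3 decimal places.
1.000

axis z_1 = (0.0000,0.0000,1.0000); lever o_n−o_1 = (-1.2990,-5.7500,-1.5000)
cross product → J_v[:, 1] = (5.7500,-1.2990,0.0000)
J_ω[:, 1] = z_1
entry J[5][1] = 1.0000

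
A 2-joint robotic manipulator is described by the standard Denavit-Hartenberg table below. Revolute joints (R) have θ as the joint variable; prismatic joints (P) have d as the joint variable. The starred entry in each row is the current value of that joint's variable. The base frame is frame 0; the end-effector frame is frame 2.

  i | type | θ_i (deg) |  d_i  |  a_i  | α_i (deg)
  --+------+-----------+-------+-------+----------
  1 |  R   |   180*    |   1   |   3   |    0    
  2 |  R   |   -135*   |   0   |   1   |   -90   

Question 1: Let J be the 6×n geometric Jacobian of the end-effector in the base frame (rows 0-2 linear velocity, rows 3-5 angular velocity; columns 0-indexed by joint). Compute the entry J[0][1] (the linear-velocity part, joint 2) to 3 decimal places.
axis z_1 = (0.0000,0.0000,1.0000); lever o_n−o_1 = (0.7071,0.7071,0.0000)
cross product → J_v[:, 1] = (-0.7071,0.7071,0.0000)
J_ω[:, 1] = z_1
entry J[0][1] = -0.7071

-0.707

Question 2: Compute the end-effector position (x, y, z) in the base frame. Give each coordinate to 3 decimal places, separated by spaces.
-2.293 0.707 1.000

after link 1: o_1 = (-3.0000, 0.0000, 1.0000)
after link 2: o_2 = (-2.2929, 0.7071, 1.0000)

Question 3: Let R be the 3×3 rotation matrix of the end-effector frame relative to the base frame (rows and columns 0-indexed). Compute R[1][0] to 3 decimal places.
End-effector x-axis (col 0 of R) = (0.7071,0.7071,0.0000)
R[1][0] = 0.7071

0.707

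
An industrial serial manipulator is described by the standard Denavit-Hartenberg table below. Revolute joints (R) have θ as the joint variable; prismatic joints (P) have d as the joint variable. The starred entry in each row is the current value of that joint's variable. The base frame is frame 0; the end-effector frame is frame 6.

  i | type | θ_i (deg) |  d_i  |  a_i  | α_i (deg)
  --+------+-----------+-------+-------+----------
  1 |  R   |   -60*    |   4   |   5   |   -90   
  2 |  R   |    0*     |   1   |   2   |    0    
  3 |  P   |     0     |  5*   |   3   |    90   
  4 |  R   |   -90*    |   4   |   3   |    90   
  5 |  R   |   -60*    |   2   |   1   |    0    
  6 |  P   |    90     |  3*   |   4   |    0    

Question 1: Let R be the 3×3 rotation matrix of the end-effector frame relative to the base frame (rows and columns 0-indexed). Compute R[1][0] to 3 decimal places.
-0.433

End-effector x-axis (col 0 of R) = (-0.7500,-0.4330,0.5000)
R[1][0] = -0.4330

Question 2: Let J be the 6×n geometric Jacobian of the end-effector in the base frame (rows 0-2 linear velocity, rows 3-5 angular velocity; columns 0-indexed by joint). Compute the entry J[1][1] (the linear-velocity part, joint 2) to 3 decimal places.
-4.446

axis z_1 = (0.8660,0.5000,0.0000); lever o_n−o_1 = (-0.8349,-0.4821,5.1340)
cross product → J_v[:, 1] = (2.5670,-4.4462,-0.0000)
J_ω[:, 1] = z_1
entry J[1][1] = -4.4462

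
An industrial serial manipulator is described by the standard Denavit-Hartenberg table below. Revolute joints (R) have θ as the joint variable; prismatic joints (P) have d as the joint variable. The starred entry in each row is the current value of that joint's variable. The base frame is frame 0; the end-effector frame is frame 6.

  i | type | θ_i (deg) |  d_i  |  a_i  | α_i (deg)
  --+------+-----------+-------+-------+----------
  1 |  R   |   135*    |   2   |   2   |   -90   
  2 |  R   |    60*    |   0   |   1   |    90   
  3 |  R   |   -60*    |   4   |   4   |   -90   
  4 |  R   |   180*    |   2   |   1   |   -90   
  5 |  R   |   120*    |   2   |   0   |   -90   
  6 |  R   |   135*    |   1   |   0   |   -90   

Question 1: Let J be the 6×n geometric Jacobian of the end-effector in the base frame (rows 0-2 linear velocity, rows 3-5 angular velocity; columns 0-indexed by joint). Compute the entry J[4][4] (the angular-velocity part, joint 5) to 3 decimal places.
axis z_4 = (-0.6124,0.6124,0.5000); lever o_n−o_4 = (-1.1774,1.8845,0.2500)
cross product → J_v[:, 4] = (-0.7891,-0.4356,-0.4330)
J_ω[:, 4] = z_4
entry J[4][4] = 0.6124

0.612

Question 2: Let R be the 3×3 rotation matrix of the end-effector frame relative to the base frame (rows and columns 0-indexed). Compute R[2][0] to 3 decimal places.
End-effector x-axis (col 0 of R) = (-0.1250,-0.7410,-0.6597)
R[2][0] = -0.6597

-0.660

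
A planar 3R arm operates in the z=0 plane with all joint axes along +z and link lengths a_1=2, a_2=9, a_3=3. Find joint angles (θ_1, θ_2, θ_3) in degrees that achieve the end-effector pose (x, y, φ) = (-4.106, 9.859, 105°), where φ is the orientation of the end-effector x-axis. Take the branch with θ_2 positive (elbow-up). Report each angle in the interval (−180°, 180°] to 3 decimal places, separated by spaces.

wrist centre = target − a_3·(cos φ, sin φ) = (-3.3295, 6.9612)
cos θ_2 = (59.5445−2²−9²)/(2·2·9) = -0.7071; θ_2 = 134.9993° (elbow-up)
β = atan2(6.9612,-3.3295) = 115.5617°; ψ = atan2(6.3640,-4.3639) = 124.4388°
θ_1 = β − ψ = -8.8771°
θ_3 = φ − θ_1 − θ_2 = -21.1222° (wrapped to (-180°,180°])

-8.877 134.999 -21.122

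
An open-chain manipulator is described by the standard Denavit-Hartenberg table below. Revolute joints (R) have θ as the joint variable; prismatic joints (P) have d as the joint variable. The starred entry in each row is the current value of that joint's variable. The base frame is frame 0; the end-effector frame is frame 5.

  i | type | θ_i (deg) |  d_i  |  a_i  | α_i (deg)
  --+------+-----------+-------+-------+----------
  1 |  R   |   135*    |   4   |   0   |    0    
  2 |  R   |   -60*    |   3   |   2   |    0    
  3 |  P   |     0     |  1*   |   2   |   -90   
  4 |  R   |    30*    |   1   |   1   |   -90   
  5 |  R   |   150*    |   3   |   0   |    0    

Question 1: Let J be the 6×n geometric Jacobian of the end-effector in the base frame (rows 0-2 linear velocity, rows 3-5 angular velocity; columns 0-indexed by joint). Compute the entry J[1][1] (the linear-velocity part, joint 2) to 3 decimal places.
axis z_1 = (0.0000,0.0000,1.0000); lever o_n−o_1 = (-0.0947,3.5101,0.9019)
cross product → J_v[:, 1] = (-3.5101,-0.0947,0.0000)
J_ω[:, 1] = z_1
entry J[1][1] = -0.0947

-0.095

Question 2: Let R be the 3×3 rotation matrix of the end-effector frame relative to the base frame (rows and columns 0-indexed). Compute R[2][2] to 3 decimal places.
End-effector z-axis (col 2 of R) = (-0.1294,-0.4830,-0.8660)
R[2][2] = -0.8660

-0.866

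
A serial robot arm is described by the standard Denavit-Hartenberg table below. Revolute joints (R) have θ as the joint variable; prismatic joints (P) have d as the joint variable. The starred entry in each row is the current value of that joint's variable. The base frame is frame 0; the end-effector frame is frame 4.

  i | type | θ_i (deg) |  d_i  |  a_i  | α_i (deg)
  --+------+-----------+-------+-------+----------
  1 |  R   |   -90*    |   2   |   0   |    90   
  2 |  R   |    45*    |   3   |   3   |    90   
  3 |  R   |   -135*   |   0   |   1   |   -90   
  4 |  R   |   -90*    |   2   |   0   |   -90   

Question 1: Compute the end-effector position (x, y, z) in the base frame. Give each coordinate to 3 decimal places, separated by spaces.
-0.879 -2.621 4.621

after link 1: o_1 = (0.0000, 0.0000, 2.0000)
after link 2: o_2 = (-3.0000, -2.1213, 4.1213)
after link 3: o_3 = (-2.2929, -1.6213, 3.6213)
after link 4: o_4 = (-0.8787, -2.6213, 4.6213)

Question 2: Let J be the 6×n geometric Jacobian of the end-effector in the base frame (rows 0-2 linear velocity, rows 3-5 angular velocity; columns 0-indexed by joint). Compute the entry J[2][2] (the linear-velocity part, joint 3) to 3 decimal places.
axis z_2 = (-0.0000,-0.7071,-0.7071); lever o_n−o_2 = (2.1213,-0.5000,0.5000)
cross product → J_v[:, 2] = (-0.7071,-1.5000,1.5000)
J_ω[:, 2] = z_2
entry J[2][2] = 1.5000

1.500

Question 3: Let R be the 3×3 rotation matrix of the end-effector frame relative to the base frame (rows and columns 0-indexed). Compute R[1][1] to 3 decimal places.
0.500

End-effector y-axis (col 1 of R) = (-0.7071,0.5000,-0.5000)
R[1][1] = 0.5000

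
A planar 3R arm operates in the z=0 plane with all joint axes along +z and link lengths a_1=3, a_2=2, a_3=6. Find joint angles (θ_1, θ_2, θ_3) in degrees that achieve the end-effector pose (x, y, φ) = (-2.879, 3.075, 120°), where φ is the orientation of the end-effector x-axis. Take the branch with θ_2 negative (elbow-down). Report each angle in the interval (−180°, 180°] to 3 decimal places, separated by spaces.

wrist centre = target − a_3·(cos φ, sin φ) = (0.1210, -2.1212)
cos θ_2 = (4.5139−3²−2²)/(2·3·2) = -0.7072; θ_2 = -135.0053° (elbow-down)
β = atan2(-2.1212,0.1210) = -86.7351°; ψ = atan2(-1.4141,1.5857) = -41.7265°
θ_1 = β − ψ = -45.0087°
θ_3 = φ − θ_1 − θ_2 = -59.9860° (wrapped to (-180°,180°])

-45.009 -135.005 -59.986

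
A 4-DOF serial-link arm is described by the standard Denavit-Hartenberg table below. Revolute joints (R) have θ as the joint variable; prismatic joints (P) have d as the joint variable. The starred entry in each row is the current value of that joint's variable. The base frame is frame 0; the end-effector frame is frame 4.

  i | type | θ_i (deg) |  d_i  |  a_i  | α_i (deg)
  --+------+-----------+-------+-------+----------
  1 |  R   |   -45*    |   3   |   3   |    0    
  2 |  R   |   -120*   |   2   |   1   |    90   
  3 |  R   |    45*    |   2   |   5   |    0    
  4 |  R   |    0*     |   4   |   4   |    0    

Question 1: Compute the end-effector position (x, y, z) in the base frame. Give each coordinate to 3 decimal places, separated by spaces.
after link 1: o_1 = (2.1213, -2.1213, 3.0000)
after link 2: o_2 = (1.1554, -2.3801, 5.0000)
after link 3: o_3 = (-2.7773, -1.3634, 8.5355)
after link 4: o_4 = (-6.5446, 1.7683, 11.3640)

-6.545 1.768 11.364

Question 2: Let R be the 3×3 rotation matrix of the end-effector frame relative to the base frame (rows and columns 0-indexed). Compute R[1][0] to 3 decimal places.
End-effector x-axis (col 0 of R) = (-0.6830,-0.1830,0.7071)
R[1][0] = -0.1830

-0.183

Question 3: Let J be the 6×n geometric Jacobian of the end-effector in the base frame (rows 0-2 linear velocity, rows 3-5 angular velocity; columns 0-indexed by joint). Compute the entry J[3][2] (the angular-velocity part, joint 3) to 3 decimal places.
axis z_2 = (-0.2588,0.9659,0.0000); lever o_n−o_2 = (-7.7000,4.1484,6.3640)
cross product → J_v[:, 2] = (6.1471,1.6471,6.3640)
J_ω[:, 2] = z_2
entry J[3][2] = -0.2588

-0.259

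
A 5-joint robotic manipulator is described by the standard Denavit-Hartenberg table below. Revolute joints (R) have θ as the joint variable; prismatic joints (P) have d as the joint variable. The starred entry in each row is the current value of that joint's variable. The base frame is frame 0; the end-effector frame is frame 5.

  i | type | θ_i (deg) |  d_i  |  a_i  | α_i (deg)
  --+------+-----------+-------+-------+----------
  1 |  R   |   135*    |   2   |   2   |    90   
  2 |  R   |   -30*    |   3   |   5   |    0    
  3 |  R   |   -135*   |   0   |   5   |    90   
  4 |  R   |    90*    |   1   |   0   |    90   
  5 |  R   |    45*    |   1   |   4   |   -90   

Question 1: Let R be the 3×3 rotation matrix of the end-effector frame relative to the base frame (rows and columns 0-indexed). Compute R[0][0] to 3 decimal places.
End-effector x-axis (col 0 of R) = (0.6294,0.3706,0.6830)
R[0][0] = 0.6294

0.629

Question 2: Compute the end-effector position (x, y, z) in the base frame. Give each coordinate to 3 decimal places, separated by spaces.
4.444 3.799 1.645

after link 1: o_1 = (-1.4142, 1.4142, 2.0000)
after link 2: o_2 = (-2.3548, 6.5974, -0.5000)
after link 3: o_3 = (1.0603, 3.1823, -1.7941)
after link 4: o_4 = (1.2433, 2.9993, -0.8282)
after link 5: o_5 = (4.4440, 3.7987, 1.6451)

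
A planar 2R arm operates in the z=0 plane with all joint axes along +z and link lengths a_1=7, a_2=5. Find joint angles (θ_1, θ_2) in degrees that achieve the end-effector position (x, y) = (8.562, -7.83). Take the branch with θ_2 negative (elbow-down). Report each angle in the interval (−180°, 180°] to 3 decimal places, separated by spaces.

-29.997 -30.008

cos θ_2 = (134.6167−7²−5²)/(2·7·5) = 0.8660; θ_2 = -30.0082° (elbow-down)
β = atan2(-7.8300,8.5620) = -42.4431°; ψ = atan2(-2.5006,11.3298) = -12.4464°
θ_1 = β − ψ = -29.9967°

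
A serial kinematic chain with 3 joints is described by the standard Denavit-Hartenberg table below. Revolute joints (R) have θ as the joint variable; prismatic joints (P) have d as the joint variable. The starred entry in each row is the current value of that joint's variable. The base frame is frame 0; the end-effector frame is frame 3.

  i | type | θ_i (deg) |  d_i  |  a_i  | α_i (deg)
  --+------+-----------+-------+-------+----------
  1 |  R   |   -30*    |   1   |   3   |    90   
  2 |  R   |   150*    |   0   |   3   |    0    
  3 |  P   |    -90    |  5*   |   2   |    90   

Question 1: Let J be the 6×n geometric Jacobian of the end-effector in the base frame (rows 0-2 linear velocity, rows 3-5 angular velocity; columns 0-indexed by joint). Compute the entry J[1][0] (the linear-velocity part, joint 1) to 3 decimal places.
-1.286

axis z_0 = ẑ; lever o_n−o_0 = (-1.2859,-5.0311,4.2321)
cross product → J_v[:, 0] = (5.0311,-1.2859,0.0000)
J_ω[:, 0] = z_0
entry J[1][0] = -1.2859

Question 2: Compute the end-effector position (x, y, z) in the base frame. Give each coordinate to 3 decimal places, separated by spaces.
after link 1: o_1 = (2.5981, -1.5000, 1.0000)
after link 2: o_2 = (0.3481, -0.2010, 2.5000)
after link 3: o_3 = (-1.2859, -5.0311, 4.2321)

-1.286 -5.031 4.232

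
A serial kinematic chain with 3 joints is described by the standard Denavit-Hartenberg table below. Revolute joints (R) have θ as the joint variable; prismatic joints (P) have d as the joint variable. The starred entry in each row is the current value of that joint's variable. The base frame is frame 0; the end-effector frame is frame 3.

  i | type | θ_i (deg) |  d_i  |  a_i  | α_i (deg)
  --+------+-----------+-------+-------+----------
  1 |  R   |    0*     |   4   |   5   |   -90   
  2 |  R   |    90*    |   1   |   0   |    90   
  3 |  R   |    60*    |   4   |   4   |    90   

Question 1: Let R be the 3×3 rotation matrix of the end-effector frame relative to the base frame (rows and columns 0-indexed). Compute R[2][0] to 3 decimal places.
-0.500

End-effector x-axis (col 0 of R) = (-0.0000,0.8660,-0.5000)
R[2][0] = -0.5000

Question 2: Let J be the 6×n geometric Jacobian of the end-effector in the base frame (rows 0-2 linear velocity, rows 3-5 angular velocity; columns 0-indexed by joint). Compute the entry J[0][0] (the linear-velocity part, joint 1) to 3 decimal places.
axis z_0 = ẑ; lever o_n−o_0 = (9.0000,4.4641,2.0000)
cross product → J_v[:, 0] = (-4.4641,9.0000,0.0000)
J_ω[:, 0] = z_0
entry J[0][0] = -4.4641

-4.464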